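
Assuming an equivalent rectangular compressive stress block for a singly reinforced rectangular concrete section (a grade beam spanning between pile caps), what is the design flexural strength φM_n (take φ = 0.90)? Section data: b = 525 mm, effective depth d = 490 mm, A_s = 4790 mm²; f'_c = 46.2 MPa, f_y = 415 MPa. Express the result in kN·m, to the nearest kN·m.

T = A_s f_y = 4790 × 415 = 1987850 N = 1987.85 kN.
From C = T: a = T/(0.85 f'_c b) = 1987850/(0.85 × 46.2 × 525) = 96.42 mm.
M_n = T(d − a/2) = 1987.85 kN × (490 − 48.21) mm = 878.21 kN·m.
φM_n = 0.90 × 878.21 = 790.39 kN·m.

φM_n ≈ 790 kN·m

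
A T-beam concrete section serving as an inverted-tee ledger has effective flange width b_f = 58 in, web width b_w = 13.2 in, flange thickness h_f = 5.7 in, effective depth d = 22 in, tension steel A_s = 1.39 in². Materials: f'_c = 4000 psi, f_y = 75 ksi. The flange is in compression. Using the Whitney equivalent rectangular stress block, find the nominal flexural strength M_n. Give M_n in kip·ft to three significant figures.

Tension: T = A_s f_y = 1.39 × 75 = 104.25 kips.
Try a within the flange: a = T/(0.85 f'_c b_f) = 104.25/(0.85 × 4 × 58) = 0.529 in.
Since a = 0.529 ≤ h_f = 5.7 in, the stress block lies entirely in the flange; analyse as a rectangular beam of width b_f.
M_n = T(d − a/2) = 104.25 × (22 − 0.2645) = 2265.9 kip·in.
M_n = 2265.9/12 = 188.83 kip·ft.

M_n ≈ 189 kip·ft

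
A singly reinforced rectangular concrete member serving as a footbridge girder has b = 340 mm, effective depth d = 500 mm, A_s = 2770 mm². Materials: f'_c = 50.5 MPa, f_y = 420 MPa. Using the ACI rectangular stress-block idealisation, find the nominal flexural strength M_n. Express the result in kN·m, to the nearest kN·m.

T = A_s f_y = 2770 × 420 = 1163400 N = 1163.4 kN.
From C = T: a = T/(0.85 f'_c b) = 1163400/(0.85 × 50.5 × 340) = 79.71 mm.
M_n = T(d − a/2) = 1163.4 kN × (500 − 39.855) mm = 535.33 kN·m.

M_n ≈ 535 kN·m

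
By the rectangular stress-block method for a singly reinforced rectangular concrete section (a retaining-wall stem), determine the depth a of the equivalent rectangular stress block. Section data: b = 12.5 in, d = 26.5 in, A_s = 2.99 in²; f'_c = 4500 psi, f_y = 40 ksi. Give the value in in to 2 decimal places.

a ≈ 2.50 in

T = A_s f_y = 2.99 × 40 = 119.6 kips.
a = T/(0.85 f'_c b) = 119.6/(0.85 × 4.5 × 12.5) = 2.50 in.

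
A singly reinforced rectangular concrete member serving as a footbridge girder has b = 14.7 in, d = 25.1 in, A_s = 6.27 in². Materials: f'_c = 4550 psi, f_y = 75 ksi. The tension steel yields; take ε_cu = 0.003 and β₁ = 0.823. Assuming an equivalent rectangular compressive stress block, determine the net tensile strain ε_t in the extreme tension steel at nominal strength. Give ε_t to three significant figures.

ε_t ≈ 0.00449

a = A_s f_y/(0.85 f'_c b) = 8.271 in.
β₁ = 0.823, so c = a/β₁ = 8.271/0.823 = 10.050 in.
From the linear strain diagram with ε_cu = 0.003: ε_t = 0.003 (d − c)/c = 0.003 × (25.1 − 10.050)/10.050 = 0.00449.
ε_t is between 0.004 and 0.005 — transition zone.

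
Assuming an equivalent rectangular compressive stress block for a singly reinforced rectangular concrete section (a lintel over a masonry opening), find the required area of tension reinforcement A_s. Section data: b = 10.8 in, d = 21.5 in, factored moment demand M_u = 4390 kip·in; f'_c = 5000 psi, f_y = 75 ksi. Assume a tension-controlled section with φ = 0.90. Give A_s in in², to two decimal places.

M_n = M_u/φ = 4390/0.90 = 4877.78 kip·in.
From M_n = 0.85 f'_c a b (d − a/2):
a = d − √(d² − 2M_n/(0.85 f'_c b)) = 21.5 − √(21.5² − 2 × 4877.78/(0.85 × 5 × 10.8)) = 5.698 in.
A_s = 0.85 f'_c a b / f_y = 0.85 × 5 × 5.698 × 10.8 / 75 = 3.487 in².

A_s ≈ 3.49 in²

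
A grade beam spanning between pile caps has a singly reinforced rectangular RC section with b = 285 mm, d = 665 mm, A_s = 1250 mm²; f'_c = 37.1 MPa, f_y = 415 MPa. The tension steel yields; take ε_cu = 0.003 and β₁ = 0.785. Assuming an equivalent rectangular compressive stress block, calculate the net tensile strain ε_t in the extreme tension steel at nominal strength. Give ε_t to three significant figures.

a = A_s f_y/(0.85 f'_c b) = 57.72 mm.
β₁ = 0.785, so c = a/β₁ = 57.72/0.785 = 73.53 mm.
From the linear strain diagram with ε_cu = 0.003: ε_t = 0.003 (d − c)/c = 0.003 × (665 − 73.53)/73.53 = 0.0241.
Since ε_t ≥ 0.005, the section is tension-controlled.

ε_t ≈ 0.0241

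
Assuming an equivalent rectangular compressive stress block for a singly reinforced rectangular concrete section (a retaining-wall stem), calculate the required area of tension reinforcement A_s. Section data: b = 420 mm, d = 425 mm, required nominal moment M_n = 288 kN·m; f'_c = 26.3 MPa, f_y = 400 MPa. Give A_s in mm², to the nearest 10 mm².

With M_n = 0.85 f'_c a b (d − a/2), solve the quadratic for a:
a = d − √(d² − 2M_n/(0.85 f'_c b)) = 425 − √(425² − 2 × 288×10⁶/(0.85 × 26.3 × 420)) = 79.63 mm.
A_s = 0.85 f'_c a b / f_y = 0.85 × 26.3 × 79.63 × 420 / 400 = 1869.1 mm².

A_s ≈ 1870 mm²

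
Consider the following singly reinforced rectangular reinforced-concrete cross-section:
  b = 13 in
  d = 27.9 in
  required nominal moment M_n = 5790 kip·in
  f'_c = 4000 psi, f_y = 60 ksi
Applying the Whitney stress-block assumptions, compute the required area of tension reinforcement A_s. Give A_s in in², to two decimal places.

From M_n = 0.85 f'_c a b (d − a/2):
a = d − √(d² − 2M_n/(0.85 f'_c b)) = 27.9 − √(27.9² − 2 × 5790/(0.85 × 4 × 13)) = 5.175 in.
A_s = 0.85 f'_c a b / f_y = 0.85 × 4 × 5.175 × 13 / 60 = 3.812 in².

A_s ≈ 3.81 in²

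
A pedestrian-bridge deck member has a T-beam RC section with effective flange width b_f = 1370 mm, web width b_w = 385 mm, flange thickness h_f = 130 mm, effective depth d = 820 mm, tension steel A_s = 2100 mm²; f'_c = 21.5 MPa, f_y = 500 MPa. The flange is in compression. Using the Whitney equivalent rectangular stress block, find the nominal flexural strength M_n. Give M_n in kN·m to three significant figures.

M_n ≈ 839 kN·m

Tension: T = A_s f_y = 2100 × 500 = 1050000 N.
Try a within the flange: a = T/(0.85 f'_c b_f) = 1050000/(0.85 × 21.5 × 1370) = 41.94 mm.
Since a = 41.94 ≤ h_f = 130 mm, the stress block lies entirely in the flange; analyse as a rectangular beam of width b_f.
M_n = T(d − a/2) = 1050000 × (820 − 20.97) = 838.98 × 10⁶ N·mm.
M_n = 838.98 kN·m.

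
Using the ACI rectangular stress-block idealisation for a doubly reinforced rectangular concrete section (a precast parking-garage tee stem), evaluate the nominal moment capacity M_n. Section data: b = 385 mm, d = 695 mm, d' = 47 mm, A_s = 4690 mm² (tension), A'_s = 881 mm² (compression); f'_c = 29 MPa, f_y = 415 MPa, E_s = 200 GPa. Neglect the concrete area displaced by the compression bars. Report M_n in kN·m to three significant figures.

M_n ≈ 1200 kN·m

Assume both tension and compression steel yield.
Net tension couple steel: A_s − A'_s = 3809 mm².
a = (A_s − A'_s) f_y / (0.85 f'_c b) = 1580735/(0.85 × 29 × 385) = 166.56 mm.
c = a/β₁ = 166.56/0.843 = 197.58 mm; ε'_s = 0.003(c − d')/c = 0.0023 ≥ f_y/E_s = 0.0021, so compression steel does yield.
M_n = (A_s − A'_s) f_y (d − a/2) + A'_s f_y (d − d') = [1580735 × (695 − 83.28) + 365615 × (695 − 47)] × 10⁻⁶ = 966.97 + 236.92 = 1203.89 kN·m.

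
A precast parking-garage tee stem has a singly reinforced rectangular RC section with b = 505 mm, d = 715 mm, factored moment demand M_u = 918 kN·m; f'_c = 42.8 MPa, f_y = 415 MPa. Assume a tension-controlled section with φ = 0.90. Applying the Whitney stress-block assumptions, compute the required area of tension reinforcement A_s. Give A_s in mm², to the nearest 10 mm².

M_n = M_u/φ = 918/0.90 = 1020 kN·m.
With M_n = 0.85 f'_c a b (d − a/2), solve the quadratic for a:
a = d − √(d² − 2M_n/(0.85 f'_c b)) = 715 − √(715² − 2 × 1020×10⁶/(0.85 × 42.8 × 505)) = 82.40 mm.
A_s = 0.85 f'_c a b / f_y = 0.85 × 42.8 × 82.40 × 505 / 415 = 3647.8 mm².

A_s ≈ 3650 mm²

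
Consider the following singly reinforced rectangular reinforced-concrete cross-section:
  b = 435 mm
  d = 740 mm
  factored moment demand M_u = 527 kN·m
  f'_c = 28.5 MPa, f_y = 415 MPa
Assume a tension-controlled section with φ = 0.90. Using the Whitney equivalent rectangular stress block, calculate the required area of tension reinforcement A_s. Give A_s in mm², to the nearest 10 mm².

M_n = M_u/φ = 527/0.90 = 585.556 kN·m.
With M_n = 0.85 f'_c a b (d − a/2), solve the quadratic for a:
a = d − √(d² − 2M_n/(0.85 f'_c b)) = 740 − √(740² − 2 × 585.556×10⁶/(0.85 × 28.5 × 435)) = 79.34 mm.
A_s = 0.85 f'_c a b / f_y = 0.85 × 28.5 × 79.34 × 435 / 415 = 2014.6 mm².

A_s ≈ 2010 mm²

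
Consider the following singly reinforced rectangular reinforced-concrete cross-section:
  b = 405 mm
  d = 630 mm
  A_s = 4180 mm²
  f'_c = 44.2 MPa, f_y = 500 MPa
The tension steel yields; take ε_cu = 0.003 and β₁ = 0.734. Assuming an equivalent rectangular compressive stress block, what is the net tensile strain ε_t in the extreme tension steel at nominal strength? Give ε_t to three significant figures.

a = A_s f_y/(0.85 f'_c b) = 137.36 mm.
β₁ = 0.734, so c = a/β₁ = 137.36/0.734 = 187.14 mm.
From the linear strain diagram with ε_cu = 0.003: ε_t = 0.003 (d − c)/c = 0.003 × (630 − 187.14)/187.14 = 0.00710.
Since ε_t ≥ 0.005, the section is tension-controlled.

ε_t ≈ 0.00710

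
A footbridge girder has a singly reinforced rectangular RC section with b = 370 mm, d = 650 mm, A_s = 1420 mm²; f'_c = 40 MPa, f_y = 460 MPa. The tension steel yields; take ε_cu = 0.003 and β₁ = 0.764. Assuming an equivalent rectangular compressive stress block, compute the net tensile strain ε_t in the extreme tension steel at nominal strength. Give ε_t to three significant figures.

ε_t ≈ 0.0257

a = A_s f_y/(0.85 f'_c b) = 51.92 mm.
β₁ = 0.764, so c = a/β₁ = 51.92/0.764 = 67.96 mm.
From the linear strain diagram with ε_cu = 0.003: ε_t = 0.003 (d − c)/c = 0.003 × (650 − 67.96)/67.96 = 0.0257.
Since ε_t ≥ 0.005, the section is tension-controlled.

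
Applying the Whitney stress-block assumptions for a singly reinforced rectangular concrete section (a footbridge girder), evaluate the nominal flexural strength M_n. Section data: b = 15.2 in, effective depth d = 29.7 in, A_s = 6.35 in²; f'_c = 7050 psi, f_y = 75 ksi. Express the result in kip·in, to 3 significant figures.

M_n ≈ 12900 kip·in

T = A_s f_y = 6.35 × 75 = 476.25 kips.
a = T/(0.85 f'_c b) = 476.25/(0.85 × 7.05 × 15.2) = 5.229 in.
M_n = T(d − a/2) = 476.25 × (29.7 − 2.6145) = 12899.5 kip·in.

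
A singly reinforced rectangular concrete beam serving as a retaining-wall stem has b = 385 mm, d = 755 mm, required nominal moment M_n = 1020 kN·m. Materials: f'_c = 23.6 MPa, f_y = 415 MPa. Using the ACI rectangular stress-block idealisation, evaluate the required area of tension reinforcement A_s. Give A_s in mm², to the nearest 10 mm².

With M_n = 0.85 f'_c a b (d − a/2), solve the quadratic for a:
a = d − √(d² − 2M_n/(0.85 f'_c b)) = 755 − √(755² − 2 × 1020×10⁶/(0.85 × 23.6 × 385)) = 201.93 mm.
A_s = 0.85 f'_c a b / f_y = 0.85 × 23.6 × 201.93 × 385 / 415 = 3757.9 mm².

A_s ≈ 3760 mm²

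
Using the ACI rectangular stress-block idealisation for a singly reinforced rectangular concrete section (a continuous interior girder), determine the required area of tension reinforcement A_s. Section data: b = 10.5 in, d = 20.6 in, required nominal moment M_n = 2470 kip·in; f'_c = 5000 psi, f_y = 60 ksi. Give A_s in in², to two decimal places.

A_s ≈ 2.15 in²

From M_n = 0.85 f'_c a b (d − a/2):
a = d − √(d² − 2M_n/(0.85 f'_c b)) = 20.6 − √(20.6² − 2 × 2470/(0.85 × 5 × 10.5)) = 2.890 in.
A_s = 0.85 f'_c a b / f_y = 0.85 × 5 × 2.890 × 10.5 / 60 = 2.149 in².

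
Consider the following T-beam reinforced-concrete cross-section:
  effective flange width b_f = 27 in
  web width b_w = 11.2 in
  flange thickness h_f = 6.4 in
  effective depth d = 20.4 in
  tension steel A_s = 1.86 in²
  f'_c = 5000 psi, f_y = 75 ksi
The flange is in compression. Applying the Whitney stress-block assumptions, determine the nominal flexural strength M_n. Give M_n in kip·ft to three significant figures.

Tension: T = A_s f_y = 1.86 × 75 = 139.5 kips.
Try a within the flange: a = T/(0.85 f'_c b_f) = 139.5/(0.85 × 5 × 27) = 1.216 in.
Since a = 1.216 ≤ h_f = 6.4 in, the stress block lies entirely in the flange; analyse as a rectangular beam of width b_f.
M_n = T(d − a/2) = 139.5 × (20.4 − 0.608) = 2761.0 kip·in.
M_n = 2761.0/12 = 230.08 kip·ft.

M_n ≈ 230 kip·ft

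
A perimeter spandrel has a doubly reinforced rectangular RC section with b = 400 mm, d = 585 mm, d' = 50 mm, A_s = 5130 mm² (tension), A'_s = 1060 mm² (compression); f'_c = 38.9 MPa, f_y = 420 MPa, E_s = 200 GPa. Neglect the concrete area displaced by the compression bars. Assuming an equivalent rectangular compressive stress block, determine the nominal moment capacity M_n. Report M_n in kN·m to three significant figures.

M_n ≈ 1130 kN·m

Assume both tension and compression steel yield.
Net tension couple steel: A_s − A'_s = 4070 mm².
a = (A_s − A'_s) f_y / (0.85 f'_c b) = 1709400/(0.85 × 38.9 × 400) = 129.25 mm.
c = a/β₁ = 129.25/0.772 = 167.42 mm; ε'_s = 0.003(c − d')/c = 0.0021 ≥ f_y/E_s = 0.0021, so compression steel does yield.
M_n = (A_s − A'_s) f_y (d − a/2) + A'_s f_y (d − d') = [1709400 × (585 − 64.625) + 445200 × (585 − 50)] × 10⁻⁶ = 889.53 + 238.18 = 1127.71 kN·m.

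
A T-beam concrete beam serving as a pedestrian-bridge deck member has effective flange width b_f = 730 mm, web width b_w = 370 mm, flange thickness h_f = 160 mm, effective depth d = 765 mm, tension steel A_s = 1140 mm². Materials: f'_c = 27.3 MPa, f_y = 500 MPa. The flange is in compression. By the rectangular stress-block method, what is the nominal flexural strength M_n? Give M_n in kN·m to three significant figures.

Tension: T = A_s f_y = 1140 × 500 = 570000 N.
Try a within the flange: a = T/(0.85 f'_c b_f) = 570000/(0.85 × 27.3 × 730) = 33.65 mm.
Since a = 33.65 ≤ h_f = 160 mm, the stress block lies entirely in the flange; analyse as a rectangular beam of width b_f.
M_n = T(d − a/2) = 570000 × (765 − 16.825) = 426.46 × 10⁶ N·mm.
M_n = 426.46 kN·m.

M_n ≈ 426 kN·m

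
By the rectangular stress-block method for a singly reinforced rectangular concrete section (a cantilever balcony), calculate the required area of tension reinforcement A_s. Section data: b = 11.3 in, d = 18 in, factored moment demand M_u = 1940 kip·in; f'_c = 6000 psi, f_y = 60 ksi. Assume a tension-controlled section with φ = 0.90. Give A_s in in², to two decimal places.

M_n = M_u/φ = 1940/0.90 = 2155.56 kip·in.
From M_n = 0.85 f'_c a b (d − a/2):
a = d − √(d² − 2M_n/(0.85 f'_c b)) = 18 − √(18² − 2 × 2155.56/(0.85 × 6 × 11.3)) = 2.214 in.
A_s = 0.85 f'_c a b / f_y = 0.85 × 6 × 2.214 × 11.3 / 60 = 2.127 in².

A_s ≈ 2.13 in²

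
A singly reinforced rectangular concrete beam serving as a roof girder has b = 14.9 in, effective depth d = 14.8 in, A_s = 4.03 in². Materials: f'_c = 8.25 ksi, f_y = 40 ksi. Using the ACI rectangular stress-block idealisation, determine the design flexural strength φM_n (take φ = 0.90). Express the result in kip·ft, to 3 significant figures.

φM_n ≈ 170 kip·ft

T = A_s f_y = 4.03 × 40 = 161.2 kips.
a = T/(0.85 f'_c b) = 161.2/(0.85 × 8.25 × 14.9) = 1.543 in.
M_n = T(d − a/2) = 161.2 × (14.8 − 0.7715) = 2261.4 kip·in = 2261.4/12 = 188.45 kip·ft.
φM_n = 0.90 × 188.45 = 169.61 kip·ft.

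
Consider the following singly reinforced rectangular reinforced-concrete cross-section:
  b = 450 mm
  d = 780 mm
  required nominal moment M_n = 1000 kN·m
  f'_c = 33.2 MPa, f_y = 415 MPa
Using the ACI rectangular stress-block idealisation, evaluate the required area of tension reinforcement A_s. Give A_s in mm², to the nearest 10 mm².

With M_n = 0.85 f'_c a b (d − a/2), solve the quadratic for a:
a = d − √(d² − 2M_n/(0.85 f'_c b)) = 780 − √(780² − 2 × 1000×10⁶/(0.85 × 33.2 × 450)) = 108.50 mm.
A_s = 0.85 f'_c a b / f_y = 0.85 × 33.2 × 108.50 × 450 / 415 = 3320.1 mm².

A_s ≈ 3320 mm²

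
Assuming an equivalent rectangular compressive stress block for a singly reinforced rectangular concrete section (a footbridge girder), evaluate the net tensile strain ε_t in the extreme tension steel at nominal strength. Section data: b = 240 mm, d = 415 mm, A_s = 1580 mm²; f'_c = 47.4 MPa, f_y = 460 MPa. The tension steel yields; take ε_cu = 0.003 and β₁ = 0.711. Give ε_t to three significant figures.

ε_t ≈ 0.00878

a = A_s f_y/(0.85 f'_c b) = 75.16 mm.
β₁ = 0.711, so c = a/β₁ = 75.16/0.711 = 105.71 mm.
From the linear strain diagram with ε_cu = 0.003: ε_t = 0.003 (d − c)/c = 0.003 × (415 − 105.71)/105.71 = 0.00878.
Since ε_t ≥ 0.005, the section is tension-controlled.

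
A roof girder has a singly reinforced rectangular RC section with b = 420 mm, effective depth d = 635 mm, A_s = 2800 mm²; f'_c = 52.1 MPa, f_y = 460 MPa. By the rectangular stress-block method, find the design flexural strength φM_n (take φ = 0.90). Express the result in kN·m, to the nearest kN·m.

φM_n ≈ 696 kN·m

T = A_s f_y = 2800 × 460 = 1288000 N = 1288 kN.
From C = T: a = T/(0.85 f'_c b) = 1288000/(0.85 × 52.1 × 420) = 69.25 mm.
M_n = T(d − a/2) = 1288 kN × (635 − 34.625) mm = 773.28 kN·m.
φM_n = 0.90 × 773.28 = 695.95 kN·m.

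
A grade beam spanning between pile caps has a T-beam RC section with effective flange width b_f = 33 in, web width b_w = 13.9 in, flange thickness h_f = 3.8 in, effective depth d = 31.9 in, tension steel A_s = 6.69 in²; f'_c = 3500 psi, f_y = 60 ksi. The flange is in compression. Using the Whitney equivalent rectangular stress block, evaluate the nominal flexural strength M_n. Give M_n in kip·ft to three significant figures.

M_n ≈ 998 kip·ft

Tension: T = A_s f_y = 6.69 × 60 = 401.4 kips.
Try a within the flange: a = T/(0.85 f'_c b_f) = 401.4/(0.85 × 3.5 × 33) = 4.089 in.
a = 4.089 > h_f = 3.8 in: the block extends into the web. Split into flange-overhang and web parts.
C_f = 0.85 f'_c (b_f − b_w) h_f = 0.85 × 3.5 × (33 − 13.9) × 3.8 = 215.9 kips.
Remaining web compression depth: a_w = (T − C_f)/(0.85 f'_c b_w) = (401.4 − 215.9)/(0.85 × 3.5 × 13.9) = 4.486 in.
M_n = C_f(d − h_f/2) + (T − C_f)(d − a_w/2) = 215.9 × (31.9 − 1.9) + 185.5 × (31.9 − 2.243) = 6477.0 + 5501.4 = 11978.4 kip·in.
M_n = 11978.4/12 = 998.20 kip·ft.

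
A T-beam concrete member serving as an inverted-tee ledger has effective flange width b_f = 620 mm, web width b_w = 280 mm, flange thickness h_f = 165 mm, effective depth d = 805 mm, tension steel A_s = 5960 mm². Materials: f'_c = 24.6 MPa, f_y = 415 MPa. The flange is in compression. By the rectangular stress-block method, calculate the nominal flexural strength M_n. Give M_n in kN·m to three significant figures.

M_n ≈ 1750 kN·m

Tension: T = A_s f_y = 5960 × 415 = 2473400 N.
Try a within the flange: a = T/(0.85 f'_c b_f) = 2473400/(0.85 × 24.6 × 620) = 190.79 mm.
a = 190.79 > h_f = 165 mm: the block extends into the web. Split into flange-overhang and web parts.
C_f = 0.85 f'_c (b_f − b_w) h_f = 0.85 × 24.6 × (620 − 280) × 165 = 1173051 N.
Remaining web compression depth: a_w = (T − C_f)/(0.85 f'_c b_w) = (2473400 − 1173051)/(0.85 × 24.6 × 280) = 222.10 mm.
M_n = C_f(d − h_f/2) + (T − C_f)(d − a_w/2) = 1173051 × (805 − 82.5) + 1300349 × (805 − 111.05) = 847.53 + 902.38 = 1749.91 × 10⁶ N·mm.
M_n = 1749.91 kN·m.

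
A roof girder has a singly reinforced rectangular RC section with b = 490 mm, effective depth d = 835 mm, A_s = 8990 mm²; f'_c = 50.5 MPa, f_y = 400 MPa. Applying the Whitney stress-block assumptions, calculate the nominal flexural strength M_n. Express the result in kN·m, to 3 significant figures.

M_n ≈ 2700 kN·m

T = A_s f_y = 8990 × 400 = 3596000 N = 3596 kN.
From C = T: a = T/(0.85 f'_c b) = 3596000/(0.85 × 50.5 × 490) = 170.97 mm.
M_n = T(d − a/2) = 3596 kN × (835 − 85.485) mm = 2695.26 kN·m.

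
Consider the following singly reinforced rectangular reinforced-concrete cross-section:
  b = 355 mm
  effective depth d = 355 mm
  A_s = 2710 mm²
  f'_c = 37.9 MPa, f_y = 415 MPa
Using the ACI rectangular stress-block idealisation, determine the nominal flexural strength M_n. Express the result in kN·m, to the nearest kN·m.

M_n ≈ 344 kN·m

T = A_s f_y = 2710 × 415 = 1124650 N = 1124.65 kN.
From C = T: a = T/(0.85 f'_c b) = 1124650/(0.85 × 37.9 × 355) = 98.34 mm.
M_n = T(d − a/2) = 1124.65 kN × (355 − 49.17) mm = 343.95 kN·m.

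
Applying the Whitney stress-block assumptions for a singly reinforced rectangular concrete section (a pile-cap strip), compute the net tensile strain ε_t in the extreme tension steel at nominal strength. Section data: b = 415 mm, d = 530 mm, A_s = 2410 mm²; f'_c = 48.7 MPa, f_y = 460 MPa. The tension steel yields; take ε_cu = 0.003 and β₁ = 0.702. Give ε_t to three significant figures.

a = A_s f_y/(0.85 f'_c b) = 64.53 mm.
β₁ = 0.702, so c = a/β₁ = 64.53/0.702 = 91.92 mm.
From the linear strain diagram with ε_cu = 0.003: ε_t = 0.003 (d − c)/c = 0.003 × (530 − 91.92)/91.92 = 0.0143.
Since ε_t ≥ 0.005, the section is tension-controlled.

ε_t ≈ 0.0143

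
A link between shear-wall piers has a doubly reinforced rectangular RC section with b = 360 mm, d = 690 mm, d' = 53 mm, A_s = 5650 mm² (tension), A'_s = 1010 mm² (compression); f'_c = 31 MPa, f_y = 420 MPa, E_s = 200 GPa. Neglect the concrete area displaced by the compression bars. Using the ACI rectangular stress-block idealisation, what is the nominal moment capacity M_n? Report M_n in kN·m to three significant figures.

Assume both tension and compression steel yield.
Net tension couple steel: A_s − A'_s = 4640 mm².
a = (A_s − A'_s) f_y / (0.85 f'_c b) = 1948800/(0.85 × 31 × 360) = 205.44 mm.
c = a/β₁ = 205.44/0.829 = 247.82 mm; ε'_s = 0.003(c − d')/c = 0.0024 ≥ f_y/E_s = 0.0021, so compression steel does yield.
M_n = (A_s − A'_s) f_y (d − a/2) + A'_s f_y (d − d') = [1948800 × (690 − 102.72) + 424200 × (690 − 53)] × 10⁻⁶ = 1144.49 + 270.22 = 1414.71 kN·m.

M_n ≈ 1410 kN·m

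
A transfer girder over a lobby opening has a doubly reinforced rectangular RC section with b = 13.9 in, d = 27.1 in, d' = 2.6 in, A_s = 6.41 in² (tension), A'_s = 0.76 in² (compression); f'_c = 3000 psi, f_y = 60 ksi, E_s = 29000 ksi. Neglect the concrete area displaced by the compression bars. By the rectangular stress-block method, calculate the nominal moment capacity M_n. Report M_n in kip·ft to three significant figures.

Assume both steels yield.
a = (A_s − A'_s) f_y/(0.85 f'_c b) = (6.41 − 0.76) × 60/(0.85 × 3 × 13.9) = 9.564 in.
c = a/β₁ = 9.564/0.85 = 11.252 in; ε'_s = 0.003(c − d')/c = 0.0023 ≥ ε_y = 0.0021, so the compression steel yields.
M_n = (A_s − A'_s) f_y (d − a/2) + A'_s f_y (d − d') = 339 × (27.1 − 4.782) + 45.6 × (27.1 − 2.6) = 7565.8 + 1117.2 = 8683.0 kip·in = 8683.0/12 = 723.58 kip·ft.

M_n ≈ 724 kip·ft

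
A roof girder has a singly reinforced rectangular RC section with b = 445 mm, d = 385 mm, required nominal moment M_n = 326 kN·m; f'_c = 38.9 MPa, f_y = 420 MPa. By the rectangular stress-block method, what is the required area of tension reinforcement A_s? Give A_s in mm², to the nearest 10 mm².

A_s ≈ 2190 mm²

With M_n = 0.85 f'_c a b (d − a/2), solve the quadratic for a:
a = d − √(d² − 2M_n/(0.85 f'_c b)) = 385 − √(385² − 2 × 326×10⁶/(0.85 × 38.9 × 445)) = 62.64 mm.
A_s = 0.85 f'_c a b / f_y = 0.85 × 38.9 × 62.64 × 445 / 420 = 2194.5 mm².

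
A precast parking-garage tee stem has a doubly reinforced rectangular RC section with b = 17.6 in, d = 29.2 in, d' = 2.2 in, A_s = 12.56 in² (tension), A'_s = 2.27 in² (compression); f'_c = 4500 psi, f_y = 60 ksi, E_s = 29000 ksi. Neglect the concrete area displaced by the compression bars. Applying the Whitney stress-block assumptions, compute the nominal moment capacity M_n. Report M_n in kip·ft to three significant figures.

Assume both steels yield.
a = (A_s − A'_s) f_y/(0.85 f'_c b) = (12.56 − 2.27) × 60/(0.85 × 4.5 × 17.6) = 9.171 in.
c = a/β₁ = 9.171/0.825 = 11.116 in; ε'_s = 0.003(c − d')/c = 0.0024 ≥ ε_y = 0.0021, so the compression steel yields.
M_n = (A_s − A'_s) f_y (d − a/2) + A'_s f_y (d − d') = 617.4 × (29.2 − 4.5855) + 136.2 × (29.2 − 2.2) = 15197.0 + 3677.4 = 18874.4 kip·in = 18874.4/12 = 1572.87 kip·ft.

M_n ≈ 1570 kip·ft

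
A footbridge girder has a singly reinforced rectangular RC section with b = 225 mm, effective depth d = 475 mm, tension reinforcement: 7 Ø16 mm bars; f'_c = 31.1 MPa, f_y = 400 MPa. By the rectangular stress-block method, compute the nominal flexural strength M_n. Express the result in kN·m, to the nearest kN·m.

M_n ≈ 241 kN·m

A_s = 7 × 201 = 1407 mm².
T = A_s f_y = 1407 × 400 = 562800 N = 562.8 kN.
From C = T: a = T/(0.85 f'_c b) = 562800/(0.85 × 31.1 × 225) = 94.62 mm.
M_n = T(d − a/2) = 562.8 kN × (475 − 47.31) mm = 240.70 kN·m.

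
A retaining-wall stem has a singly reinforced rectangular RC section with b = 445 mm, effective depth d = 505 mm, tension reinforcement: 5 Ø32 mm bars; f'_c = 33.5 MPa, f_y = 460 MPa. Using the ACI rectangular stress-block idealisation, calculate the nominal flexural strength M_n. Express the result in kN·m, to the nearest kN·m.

A_s = 5 × 804 = 4020 mm².
T = A_s f_y = 4020 × 460 = 1849200 N = 1849.2 kN.
From C = T: a = T/(0.85 f'_c b) = 1849200/(0.85 × 33.5 × 445) = 145.94 mm.
M_n = T(d − a/2) = 1849.2 kN × (505 − 72.97) mm = 798.91 kN·m.

M_n ≈ 799 kN·m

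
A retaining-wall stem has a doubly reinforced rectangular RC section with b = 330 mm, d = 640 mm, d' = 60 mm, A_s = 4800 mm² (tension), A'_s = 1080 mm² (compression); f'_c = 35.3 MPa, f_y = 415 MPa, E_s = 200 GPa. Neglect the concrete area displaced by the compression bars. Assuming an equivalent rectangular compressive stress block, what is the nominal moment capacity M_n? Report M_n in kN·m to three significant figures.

M_n ≈ 1130 kN·m

Assume both tension and compression steel yield.
Net tension couple steel: A_s − A'_s = 3720 mm².
a = (A_s − A'_s) f_y / (0.85 f'_c b) = 1543800/(0.85 × 35.3 × 330) = 155.91 mm.
c = a/β₁ = 155.91/0.798 = 195.38 mm; ε'_s = 0.003(c − d')/c = 0.0021 ≥ f_y/E_s = 0.0021, so compression steel does yield.
M_n = (A_s − A'_s) f_y (d − a/2) + A'_s f_y (d − d') = [1543800 × (640 − 77.955) + 448200 × (640 − 60)] × 10⁻⁶ = 867.69 + 259.96 = 1127.65 kN·m.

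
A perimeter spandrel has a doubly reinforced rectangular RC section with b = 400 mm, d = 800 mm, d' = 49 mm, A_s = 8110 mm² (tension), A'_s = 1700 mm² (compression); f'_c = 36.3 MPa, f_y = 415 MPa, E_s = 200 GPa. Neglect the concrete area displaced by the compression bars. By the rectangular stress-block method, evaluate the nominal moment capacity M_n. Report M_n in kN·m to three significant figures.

Assume both tension and compression steel yield.
Net tension couple steel: A_s − A'_s = 6410 mm².
a = (A_s − A'_s) f_y / (0.85 f'_c b) = 2660150/(0.85 × 36.3 × 400) = 215.54 mm.
c = a/β₁ = 215.54/0.791 = 272.49 mm; ε'_s = 0.003(c − d')/c = 0.0025 ≥ f_y/E_s = 0.0021, so compression steel does yield.
M_n = (A_s − A'_s) f_y (d − a/2) + A'_s f_y (d − d') = [2660150 × (800 − 107.77) + 705500 × (800 − 49)] × 10⁻⁶ = 1841.44 + 529.83 = 2371.27 kN·m.

M_n ≈ 2370 kN·m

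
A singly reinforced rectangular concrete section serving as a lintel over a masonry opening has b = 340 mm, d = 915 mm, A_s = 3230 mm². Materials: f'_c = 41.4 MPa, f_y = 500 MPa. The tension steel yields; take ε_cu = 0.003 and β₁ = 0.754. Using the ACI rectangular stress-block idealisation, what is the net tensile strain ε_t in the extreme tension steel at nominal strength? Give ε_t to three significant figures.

a = A_s f_y/(0.85 f'_c b) = 134.98 mm.
β₁ = 0.754, so c = a/β₁ = 134.98/0.754 = 179.02 mm.
From the linear strain diagram with ε_cu = 0.003: ε_t = 0.003 (d − c)/c = 0.003 × (915 − 179.02)/179.02 = 0.0123.
Since ε_t ≥ 0.005, the section is tension-controlled.

ε_t ≈ 0.0123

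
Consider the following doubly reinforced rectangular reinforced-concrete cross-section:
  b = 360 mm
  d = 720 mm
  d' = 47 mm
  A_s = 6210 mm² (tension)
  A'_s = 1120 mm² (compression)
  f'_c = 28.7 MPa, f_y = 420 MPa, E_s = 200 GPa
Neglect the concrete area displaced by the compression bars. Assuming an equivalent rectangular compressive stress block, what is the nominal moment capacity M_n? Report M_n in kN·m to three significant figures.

M_n ≈ 1600 kN·m

Assume both tension and compression steel yield.
Net tension couple steel: A_s − A'_s = 5090 mm².
a = (A_s − A'_s) f_y / (0.85 f'_c b) = 2137800/(0.85 × 28.7 × 360) = 243.42 mm.
c = a/β₁ = 243.42/0.845 = 288.07 mm; ε'_s = 0.003(c − d')/c = 0.0025 ≥ f_y/E_s = 0.0021, so compression steel does yield.
M_n = (A_s − A'_s) f_y (d − a/2) + A'_s f_y (d − d') = [2137800 × (720 − 121.71) + 470400 × (720 − 47)] × 10⁻⁶ = 1279.02 + 316.58 = 1595.60 kN·m.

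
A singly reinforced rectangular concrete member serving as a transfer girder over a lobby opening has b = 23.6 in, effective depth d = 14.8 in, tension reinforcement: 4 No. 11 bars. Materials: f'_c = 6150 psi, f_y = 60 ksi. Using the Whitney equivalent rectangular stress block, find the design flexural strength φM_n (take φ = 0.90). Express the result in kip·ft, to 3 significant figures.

A_s = 4 × 1.56 = 6.24 in².
T = A_s f_y = 6.24 × 60 = 374.4 kips.
a = T/(0.85 f'_c b) = 374.4/(0.85 × 6.15 × 23.6) = 3.035 in.
M_n = T(d − a/2) = 374.4 × (14.8 − 1.5175) = 4973.0 kip·in = 4973.0/12 = 414.42 kip·ft.
φM_n = 0.90 × 414.42 = 372.98 kip·ft.

φM_n ≈ 373 kip·ft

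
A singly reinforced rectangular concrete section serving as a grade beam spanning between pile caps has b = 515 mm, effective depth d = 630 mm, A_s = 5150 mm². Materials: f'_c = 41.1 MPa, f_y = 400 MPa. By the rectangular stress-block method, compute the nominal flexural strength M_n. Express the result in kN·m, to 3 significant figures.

T = A_s f_y = 5150 × 400 = 2060000 N = 2060 kN.
From C = T: a = T/(0.85 f'_c b) = 2060000/(0.85 × 41.1 × 515) = 114.50 mm.
M_n = T(d − a/2) = 2060 kN × (630 − 57.25) mm = 1179.87 kN·m.

M_n ≈ 1180 kN·m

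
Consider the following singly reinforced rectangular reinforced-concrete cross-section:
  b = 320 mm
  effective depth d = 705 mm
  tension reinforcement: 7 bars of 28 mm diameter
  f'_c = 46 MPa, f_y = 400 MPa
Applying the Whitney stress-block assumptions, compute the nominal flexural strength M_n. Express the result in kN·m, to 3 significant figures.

A_s = 7 × 616 = 4312 mm².
T = A_s f_y = 4312 × 400 = 1724800 N = 1724.8 kN.
From C = T: a = T/(0.85 f'_c b) = 1724800/(0.85 × 46 × 320) = 137.85 mm.
M_n = T(d − a/2) = 1724.8 kN × (705 − 68.925) mm = 1097.10 kN·m.

M_n ≈ 1100 kN·m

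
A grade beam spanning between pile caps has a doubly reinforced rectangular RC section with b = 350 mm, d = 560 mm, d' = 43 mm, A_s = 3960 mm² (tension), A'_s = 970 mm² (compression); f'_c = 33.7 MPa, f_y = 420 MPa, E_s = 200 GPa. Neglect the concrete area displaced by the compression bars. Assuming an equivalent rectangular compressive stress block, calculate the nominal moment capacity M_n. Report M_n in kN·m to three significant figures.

M_n ≈ 835 kN·m

Assume both tension and compression steel yield.
Net tension couple steel: A_s − A'_s = 2990 mm².
a = (A_s − A'_s) f_y / (0.85 f'_c b) = 1255800/(0.85 × 33.7 × 350) = 125.26 mm.
c = a/β₁ = 125.26/0.809 = 154.83 mm; ε'_s = 0.003(c − d')/c = 0.0022 ≥ f_y/E_s = 0.0021, so compression steel does yield.
M_n = (A_s − A'_s) f_y (d − a/2) + A'_s f_y (d − d') = [1255800 × (560 − 62.63) + 407400 × (560 − 43)] × 10⁻⁶ = 624.60 + 210.63 = 835.23 kN·m.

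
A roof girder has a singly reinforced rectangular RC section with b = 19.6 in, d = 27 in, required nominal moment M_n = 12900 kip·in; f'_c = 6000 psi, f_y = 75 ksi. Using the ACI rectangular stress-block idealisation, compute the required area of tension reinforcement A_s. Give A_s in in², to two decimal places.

From M_n = 0.85 f'_c a b (d − a/2):
a = d − √(d² − 2M_n/(0.85 f'_c b)) = 27 − √(27² − 2 × 12900/(0.85 × 6 × 19.6)) = 5.300 in.
A_s = 0.85 f'_c a b / f_y = 0.85 × 6 × 5.300 × 19.6 / 75 = 7.064 in².

A_s ≈ 7.06 in²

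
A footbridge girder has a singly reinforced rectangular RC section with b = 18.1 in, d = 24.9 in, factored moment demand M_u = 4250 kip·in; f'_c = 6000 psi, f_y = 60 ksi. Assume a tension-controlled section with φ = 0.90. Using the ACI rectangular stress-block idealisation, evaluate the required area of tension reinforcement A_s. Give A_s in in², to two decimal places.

A_s ≈ 3.30 in²

M_n = M_u/φ = 4250/0.90 = 4722.22 kip·in.
From M_n = 0.85 f'_c a b (d − a/2):
a = d − √(d² − 2M_n/(0.85 f'_c b)) = 24.9 − √(24.9² − 2 × 4722.22/(0.85 × 6 × 18.1)) = 2.147 in.
A_s = 0.85 f'_c a b / f_y = 0.85 × 6 × 2.147 × 18.1 / 60 = 3.303 in².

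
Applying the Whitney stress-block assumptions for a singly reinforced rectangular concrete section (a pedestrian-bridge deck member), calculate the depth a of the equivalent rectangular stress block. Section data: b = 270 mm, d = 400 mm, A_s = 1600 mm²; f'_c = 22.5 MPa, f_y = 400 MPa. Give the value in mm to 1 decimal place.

T = A_s f_y = 1600 × 400 = 640000 N = 640 kN.
Setting C = 0.85 f'_c a b equal to T: a = 640000/(0.85 × 22.5 × 270) = 123.9 mm.

a ≈ 123.9 mm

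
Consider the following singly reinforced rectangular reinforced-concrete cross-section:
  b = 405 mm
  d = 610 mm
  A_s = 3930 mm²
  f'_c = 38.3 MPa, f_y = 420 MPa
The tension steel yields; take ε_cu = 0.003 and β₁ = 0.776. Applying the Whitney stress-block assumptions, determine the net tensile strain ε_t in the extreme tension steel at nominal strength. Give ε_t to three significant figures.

ε_t ≈ 0.00834

a = A_s f_y/(0.85 f'_c b) = 125.19 mm.
β₁ = 0.776, so c = a/β₁ = 125.19/0.776 = 161.33 mm.
From the linear strain diagram with ε_cu = 0.003: ε_t = 0.003 (d − c)/c = 0.003 × (610 − 161.33)/161.33 = 0.00834.
Since ε_t ≥ 0.005, the section is tension-controlled.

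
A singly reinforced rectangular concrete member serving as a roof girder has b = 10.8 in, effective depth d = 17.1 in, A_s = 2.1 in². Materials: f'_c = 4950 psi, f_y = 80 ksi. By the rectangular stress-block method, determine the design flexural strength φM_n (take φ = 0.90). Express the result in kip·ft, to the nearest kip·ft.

T = A_s f_y = 2.1 × 80 = 168 kips.
a = T/(0.85 f'_c b) = 168/(0.85 × 4.95 × 10.8) = 3.697 in.
M_n = T(d − a/2) = 168 × (17.1 − 1.8485) = 2562.3 kip·in = 2562.3/12 = 213.53 kip·ft.
φM_n = 0.90 × 213.53 = 192.18 kip·ft.

φM_n ≈ 192 kip·ft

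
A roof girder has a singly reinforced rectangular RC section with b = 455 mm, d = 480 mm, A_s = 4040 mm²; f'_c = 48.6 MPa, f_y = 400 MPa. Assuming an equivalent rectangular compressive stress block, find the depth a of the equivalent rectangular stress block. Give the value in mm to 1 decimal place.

T = A_s f_y = 4040 × 400 = 1616000 N = 1616 kN.
Setting C = 0.85 f'_c a b equal to T: a = 1616000/(0.85 × 48.6 × 455) = 86.0 mm.

a ≈ 86.0 mm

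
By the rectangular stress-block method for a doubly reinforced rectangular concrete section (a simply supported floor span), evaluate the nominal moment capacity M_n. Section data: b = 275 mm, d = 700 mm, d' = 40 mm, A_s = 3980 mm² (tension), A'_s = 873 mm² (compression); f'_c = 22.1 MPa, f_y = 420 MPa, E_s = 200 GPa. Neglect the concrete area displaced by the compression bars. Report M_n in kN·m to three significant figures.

Assume both tension and compression steel yield.
Net tension couple steel: A_s − A'_s = 3107 mm².
a = (A_s − A'_s) f_y / (0.85 f'_c b) = 1304940/(0.85 × 22.1 × 275) = 252.61 mm.
c = a/β₁ = 252.61/0.85 = 297.19 mm; ε'_s = 0.003(c − d')/c = 0.0026 ≥ f_y/E_s = 0.0021, so compression steel does yield.
M_n = (A_s − A'_s) f_y (d − a/2) + A'_s f_y (d − d') = [1304940 × (700 − 126.305) + 366660 × (700 − 40)] × 10⁻⁶ = 748.64 + 242.00 = 990.64 kN·m.

M_n ≈ 991 kN·m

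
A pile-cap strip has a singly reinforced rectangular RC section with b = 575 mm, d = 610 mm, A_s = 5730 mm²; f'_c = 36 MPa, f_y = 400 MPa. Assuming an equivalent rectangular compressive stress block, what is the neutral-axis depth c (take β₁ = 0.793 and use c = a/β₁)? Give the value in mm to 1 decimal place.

c ≈ 164.3 mm

T = A_s f_y = 5730 × 400 = 2292000 N = 2292 kN.
Setting C = 0.85 f'_c a b equal to T: a = 2292000/(0.85 × 36 × 575) = 130.264 mm.
With β₁ = 0.793, c = a/β₁ = 130.264/0.793 = 164.3 mm.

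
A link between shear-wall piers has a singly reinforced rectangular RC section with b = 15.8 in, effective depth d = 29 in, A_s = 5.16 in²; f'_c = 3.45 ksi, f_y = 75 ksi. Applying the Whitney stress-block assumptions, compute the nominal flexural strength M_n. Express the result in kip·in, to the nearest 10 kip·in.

T = A_s f_y = 5.16 × 75 = 387 kips.
a = T/(0.85 f'_c b) = 387/(0.85 × 3.45 × 15.8) = 8.352 in.
M_n = T(d − a/2) = 387 × (29 − 4.176) = 9606.9 kip·in.

M_n ≈ 9610 kip·in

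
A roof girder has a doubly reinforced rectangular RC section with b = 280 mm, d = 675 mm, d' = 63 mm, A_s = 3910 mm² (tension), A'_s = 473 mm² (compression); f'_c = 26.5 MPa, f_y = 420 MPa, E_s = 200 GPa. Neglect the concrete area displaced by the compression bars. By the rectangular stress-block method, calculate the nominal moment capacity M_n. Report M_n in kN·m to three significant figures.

M_n ≈ 931 kN·m

Assume both tension and compression steel yield.
Net tension couple steel: A_s − A'_s = 3437 mm².
a = (A_s − A'_s) f_y / (0.85 f'_c b) = 1443540/(0.85 × 26.5 × 280) = 228.88 mm.
c = a/β₁ = 228.88/0.85 = 269.27 mm; ε'_s = 0.003(c − d')/c = 0.0023 ≥ f_y/E_s = 0.0021, so compression steel does yield.
M_n = (A_s − A'_s) f_y (d − a/2) + A'_s f_y (d − d') = [1443540 × (675 − 114.44) + 198660 × (675 − 63)] × 10⁻⁶ = 809.19 + 121.58 = 930.77 kN·m.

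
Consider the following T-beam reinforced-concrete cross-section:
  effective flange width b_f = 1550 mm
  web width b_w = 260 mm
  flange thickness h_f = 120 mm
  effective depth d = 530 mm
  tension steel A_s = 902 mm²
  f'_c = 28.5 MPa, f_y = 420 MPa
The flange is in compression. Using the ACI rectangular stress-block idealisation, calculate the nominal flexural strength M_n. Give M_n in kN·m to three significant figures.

M_n ≈ 199 kN·m

Tension: T = A_s f_y = 902 × 420 = 378840 N.
Try a within the flange: a = T/(0.85 f'_c b_f) = 378840/(0.85 × 28.5 × 1550) = 10.09 mm.
Since a = 10.09 ≤ h_f = 120 mm, the stress block lies entirely in the flange; analyse as a rectangular beam of width b_f.
M_n = T(d − a/2) = 378840 × (530 − 5.045) = 198.87 × 10⁶ N·mm.
M_n = 198.87 kN·m.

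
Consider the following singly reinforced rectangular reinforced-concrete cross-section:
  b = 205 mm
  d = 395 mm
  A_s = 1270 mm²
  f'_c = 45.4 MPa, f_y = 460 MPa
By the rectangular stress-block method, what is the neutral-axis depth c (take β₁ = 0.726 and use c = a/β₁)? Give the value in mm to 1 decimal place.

c ≈ 101.7 mm

T = A_s f_y = 1270 × 460 = 584200 N = 584.2 kN.
Setting C = 0.85 f'_c a b equal to T: a = 584200/(0.85 × 45.4 × 205) = 73.847 mm.
With β₁ = 0.726, c = a/β₁ = 73.847/0.726 = 101.7 mm.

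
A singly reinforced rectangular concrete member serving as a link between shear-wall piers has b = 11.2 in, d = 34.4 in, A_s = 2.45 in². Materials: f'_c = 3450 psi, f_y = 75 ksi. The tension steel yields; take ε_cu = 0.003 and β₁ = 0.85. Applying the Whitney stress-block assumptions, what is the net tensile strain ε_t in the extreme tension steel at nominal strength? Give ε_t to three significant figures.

ε_t ≈ 0.0127

a = A_s f_y/(0.85 f'_c b) = 5.595 in.
β₁ = 0.85, so c = a/β₁ = 5.595/0.85 = 6.582 in.
From the linear strain diagram with ε_cu = 0.003: ε_t = 0.003 (d − c)/c = 0.003 × (34.4 − 6.582)/6.582 = 0.0127.
Since ε_t ≥ 0.005, the section is tension-controlled.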